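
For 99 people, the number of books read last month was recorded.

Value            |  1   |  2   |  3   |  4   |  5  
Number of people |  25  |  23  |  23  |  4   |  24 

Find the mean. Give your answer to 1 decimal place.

2.8

Values: 1, 2, 3, 4, 5
Σfx = 25×1 + 23×2 + 23×3 + 4×4 + 24×5 = 276
n = Σf = 99
Mean = 276 / 99 = 2.7879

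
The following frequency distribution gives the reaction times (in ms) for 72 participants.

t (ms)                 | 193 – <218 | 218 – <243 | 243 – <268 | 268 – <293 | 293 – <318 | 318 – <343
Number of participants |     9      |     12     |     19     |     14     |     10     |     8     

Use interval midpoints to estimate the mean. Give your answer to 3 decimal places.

265.222

Midpoints: 205.5, 230.5, 255.5, 280.5, 305.5, 330.5
Σfm = 9×205.5 + 12×230.5 + 19×255.5 + 14×280.5 + 10×305.5 + 8×330.5 = 19096
n = Σf = 72
Mean = 19096 / 72 = 265.2222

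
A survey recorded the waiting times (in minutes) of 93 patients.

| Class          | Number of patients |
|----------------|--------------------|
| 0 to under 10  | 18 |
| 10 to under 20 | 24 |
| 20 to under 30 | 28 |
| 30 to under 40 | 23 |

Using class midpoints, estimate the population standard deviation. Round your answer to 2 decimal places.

10.59

Midpoints: 5, 15, 25, 35
n = 93, Σfm = 1955, mean = 21.0215
Σfm² = 51525
Σf(m − x̄)² = Σfm² − (Σfm)²/n = 51525 − 1955²/93 = 10427.9570
Population variance = 10427.9570 / 93 = 112.1286
Standard deviation = √112.1286 = 10.5891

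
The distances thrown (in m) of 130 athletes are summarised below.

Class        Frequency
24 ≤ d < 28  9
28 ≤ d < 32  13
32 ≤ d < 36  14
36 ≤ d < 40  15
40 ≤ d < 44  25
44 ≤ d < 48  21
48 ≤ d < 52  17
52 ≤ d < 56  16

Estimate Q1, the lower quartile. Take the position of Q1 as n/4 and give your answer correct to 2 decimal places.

Cumulative frequencies: 9, 22, 36, 51, 76, 97, 114, 130
n = 130; position = n/4 = 32.5.
This falls in the class 32 ≤ d < 36: L = 32, F = 22, f = 14, h = 4.
Lower quartile ≈ 32 + ((32.5 − 22) / 14) × 4 = 35.0000

35.00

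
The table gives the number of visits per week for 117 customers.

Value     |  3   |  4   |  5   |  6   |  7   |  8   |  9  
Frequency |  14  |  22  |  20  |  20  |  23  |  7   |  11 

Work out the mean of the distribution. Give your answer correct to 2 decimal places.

5.69

Values: 3, 4, 5, 6, 7, 8, 9
Σfx = 14×3 + 22×4 + 20×5 + 20×6 + 23×7 + 7×8 + 11×9 = 666
n = Σf = 117
Mean = 666 / 117 = 5.6923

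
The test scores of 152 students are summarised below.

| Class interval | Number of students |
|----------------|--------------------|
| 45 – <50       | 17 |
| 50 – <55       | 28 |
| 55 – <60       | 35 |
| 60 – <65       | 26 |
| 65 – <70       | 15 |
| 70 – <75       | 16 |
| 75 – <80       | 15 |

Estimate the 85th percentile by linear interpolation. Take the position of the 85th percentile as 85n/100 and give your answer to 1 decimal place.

Cumulative frequencies: 17, 45, 80, 106, 121, 137, 152
n = 152; position = 85n/100 = 129.2.
This falls in the class 70 – <75: L = 70, F = 121, f = 16, h = 5.
85th percentile ≈ 70 + ((129.2 − 121) / 16) × 5 = 72.5625

72.6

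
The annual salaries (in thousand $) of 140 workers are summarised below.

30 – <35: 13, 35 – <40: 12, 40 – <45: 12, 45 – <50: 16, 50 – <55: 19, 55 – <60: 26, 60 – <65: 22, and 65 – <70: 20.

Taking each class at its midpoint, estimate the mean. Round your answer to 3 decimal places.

52.571

Midpoints: 32.5, 37.5, 42.5, 47.5, 52.5, 57.5, 62.5, 67.5
Σfm = 13×32.5 + 12×37.5 + 12×42.5 + 16×47.5 + 19×52.5 + 26×57.5 + 22×62.5 + 20×67.5 = 7360
n = Σf = 140
Mean = 7360 / 140 = 52.5714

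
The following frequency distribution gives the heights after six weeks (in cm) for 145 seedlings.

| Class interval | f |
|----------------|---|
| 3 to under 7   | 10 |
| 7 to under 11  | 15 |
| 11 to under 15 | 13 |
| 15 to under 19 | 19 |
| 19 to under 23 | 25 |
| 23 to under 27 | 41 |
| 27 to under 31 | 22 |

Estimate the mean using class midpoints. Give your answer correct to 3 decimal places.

19.759

Midpoints: 5, 9, 13, 17, 21, 25, 29
Σfm = 10×5 + 15×9 + 13×13 + 19×17 + 25×21 + 41×25 + 22×29 = 2865
n = Σf = 145
Mean = 2865 / 145 = 19.7586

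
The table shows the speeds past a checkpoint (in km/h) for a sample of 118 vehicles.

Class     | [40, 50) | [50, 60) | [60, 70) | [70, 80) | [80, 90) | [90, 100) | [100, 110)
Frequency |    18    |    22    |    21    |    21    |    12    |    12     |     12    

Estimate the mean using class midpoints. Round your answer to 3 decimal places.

Midpoints: 45, 55, 65, 75, 85, 95, 105
Σfm = 18×45 + 22×55 + 21×65 + 21×75 + 12×85 + 12×95 + 12×105 = 8380
n = Σf = 118
Mean = 8380 / 118 = 71.0169

71.017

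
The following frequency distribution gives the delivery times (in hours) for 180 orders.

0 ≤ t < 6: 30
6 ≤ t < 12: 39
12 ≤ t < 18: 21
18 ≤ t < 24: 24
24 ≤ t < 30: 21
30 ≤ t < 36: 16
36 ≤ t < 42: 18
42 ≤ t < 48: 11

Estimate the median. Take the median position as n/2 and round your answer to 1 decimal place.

Cumulative frequencies: 30, 69, 90, 114, 135, 151, 169, 180
n = 180; position = n/2 = 90.
This falls in the class 12 ≤ t < 18: L = 12, F = 69, f = 21, h = 6.
Median ≈ 12 + ((90 − 69) / 21) × 6 = 18.0000

18.0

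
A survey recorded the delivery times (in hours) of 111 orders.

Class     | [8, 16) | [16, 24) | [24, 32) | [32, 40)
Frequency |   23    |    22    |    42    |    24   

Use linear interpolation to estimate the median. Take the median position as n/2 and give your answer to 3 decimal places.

Cumulative frequencies: 23, 45, 87, 111
n = 111; position = n/2 = 55.5.
This falls in the class [24, 32): L = 24, F = 45, f = 42, h = 8.
Median ≈ 24 + ((55.5 − 45) / 42) × 8 = 26.0000

26.000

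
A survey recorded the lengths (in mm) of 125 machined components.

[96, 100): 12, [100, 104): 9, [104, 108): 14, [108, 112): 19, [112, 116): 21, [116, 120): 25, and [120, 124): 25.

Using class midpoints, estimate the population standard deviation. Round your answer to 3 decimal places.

7.634

Midpoints: 98, 102, 106, 110, 114, 118, 122
n = 125, Σfm = 14062, mean = 112.4960
Σfm² = 1589204
Σf(m − x̄)² = Σfm² − (Σfm)²/n = 1589204 − 14062²/125 = 7285.2480
Population variance = 7285.2480 / 125 = 58.2820
Standard deviation = √58.2820 = 7.6343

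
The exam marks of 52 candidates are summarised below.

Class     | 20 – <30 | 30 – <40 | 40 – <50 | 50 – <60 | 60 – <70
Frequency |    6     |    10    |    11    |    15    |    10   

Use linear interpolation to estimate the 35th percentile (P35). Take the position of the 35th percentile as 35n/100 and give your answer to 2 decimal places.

Cumulative frequencies: 6, 16, 27, 42, 52
n = 52; position = 35n/100 = 18.2.
This falls in the class 40 – <50: L = 40, F = 16, f = 11, h = 10.
35th percentile ≈ 40 + ((18.2 − 16) / 11) × 10 = 42.0000

42.00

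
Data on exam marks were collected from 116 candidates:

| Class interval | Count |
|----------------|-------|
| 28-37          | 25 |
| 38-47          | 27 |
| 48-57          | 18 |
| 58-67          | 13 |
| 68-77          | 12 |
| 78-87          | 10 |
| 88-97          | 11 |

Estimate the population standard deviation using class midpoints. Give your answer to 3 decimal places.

Midpoints: 32.5, 42.5, 52.5, 62.5, 72.5, 82.5, 92.5
n = 116, Σfm = 6430, mean = 55.4310
Σfm² = 400825
Σf(m − x̄)² = Σfm² − (Σfm)²/n = 400825 − 6430²/116 = 44403.4483
Population variance = 44403.4483 / 116 = 382.7883
Standard deviation = √382.7883 = 19.5650

19.565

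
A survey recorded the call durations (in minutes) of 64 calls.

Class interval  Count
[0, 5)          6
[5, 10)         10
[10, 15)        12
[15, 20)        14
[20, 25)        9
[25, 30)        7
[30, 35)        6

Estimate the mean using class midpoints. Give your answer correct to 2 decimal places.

16.80

Midpoints: 2.5, 7.5, 12.5, 17.5, 22.5, 27.5, 32.5
Σfm = 6×2.5 + 10×7.5 + 12×12.5 + 14×17.5 + 9×22.5 + 7×27.5 + 6×32.5 = 1075
n = Σf = 64
Mean = 1075 / 64 = 16.7969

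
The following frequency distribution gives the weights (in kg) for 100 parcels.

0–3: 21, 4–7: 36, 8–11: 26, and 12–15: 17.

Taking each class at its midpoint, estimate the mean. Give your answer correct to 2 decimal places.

7.06

Midpoints: 1.5, 5.5, 9.5, 13.5
Σfm = 21×1.5 + 36×5.5 + 26×9.5 + 17×13.5 = 706
n = Σf = 100
Mean = 706 / 100 = 7.0600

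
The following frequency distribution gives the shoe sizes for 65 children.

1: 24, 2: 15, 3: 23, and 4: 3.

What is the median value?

2

Cumulative frequencies: 24, 39, 62, 65
n = 65, so the median is the value in position (n+1)/2 = 33.
Position 33 falls at value 2.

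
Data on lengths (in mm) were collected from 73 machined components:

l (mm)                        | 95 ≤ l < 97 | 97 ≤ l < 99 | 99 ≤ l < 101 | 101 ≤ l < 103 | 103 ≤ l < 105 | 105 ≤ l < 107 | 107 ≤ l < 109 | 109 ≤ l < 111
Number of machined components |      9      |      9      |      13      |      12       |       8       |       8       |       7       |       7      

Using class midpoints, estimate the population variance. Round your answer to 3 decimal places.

Midpoints: 96, 98, 100, 102, 104, 106, 108, 110
n = 73, Σfm = 7476, mean = 102.4110
Σfm² = 766992
Σf(m − x̄)² = Σfm² − (Σfm)²/n = 766992 − 7476²/73 = 1367.6712
Population variance = 1367.6712 / 73 = 18.7352

18.735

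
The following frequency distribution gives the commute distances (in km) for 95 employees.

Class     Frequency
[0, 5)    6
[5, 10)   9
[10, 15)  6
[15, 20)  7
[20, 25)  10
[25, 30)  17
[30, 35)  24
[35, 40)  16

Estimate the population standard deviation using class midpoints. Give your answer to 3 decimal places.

Midpoints: 2.5, 7.5, 12.5, 17.5, 22.5, 27.5, 32.5, 37.5
n = 95, Σfm = 2352.5, mean = 24.7632
Σfm² = 69393.75
Σf(m − x̄)² = Σfm² − (Σfm)²/n = 69393.75 − 2352.5²/95 = 11138.4211
Population variance = 11138.4211 / 95 = 117.2465
Standard deviation = √117.2465 = 10.8280

10.828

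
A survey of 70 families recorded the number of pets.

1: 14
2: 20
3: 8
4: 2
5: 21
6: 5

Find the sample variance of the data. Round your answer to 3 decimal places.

Values: 1, 2, 3, 4, 5, 6
n = 70, Σfx = 221, mean = 3.1571
Σfx² = 903
Σf(x − x̄)² = Σfx² − (Σfx)²/n = 903 − 221²/70 = 205.2714
Sample variance = 205.2714 / 69 = 2.9749

2.975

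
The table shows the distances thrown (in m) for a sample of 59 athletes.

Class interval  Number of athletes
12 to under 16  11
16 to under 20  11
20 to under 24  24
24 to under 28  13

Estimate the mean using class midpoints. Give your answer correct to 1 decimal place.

Midpoints: 14, 18, 22, 26
Σfm = 11×14 + 11×18 + 24×22 + 13×26 = 1218
n = Σf = 59
Mean = 1218 / 59 = 20.6441

20.6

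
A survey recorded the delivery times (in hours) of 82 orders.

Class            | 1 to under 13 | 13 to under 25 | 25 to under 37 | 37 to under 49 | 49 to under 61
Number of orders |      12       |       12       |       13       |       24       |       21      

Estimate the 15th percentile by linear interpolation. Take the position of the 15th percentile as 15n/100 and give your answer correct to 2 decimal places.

Cumulative frequencies: 12, 24, 37, 61, 82
n = 82; position = 15n/100 = 12.3.
This falls in the class 13 to under 25: L = 13, F = 12, f = 12, h = 12.
15th percentile ≈ 13 + ((12.3 − 12) / 12) × 12 = 13.3000

13.30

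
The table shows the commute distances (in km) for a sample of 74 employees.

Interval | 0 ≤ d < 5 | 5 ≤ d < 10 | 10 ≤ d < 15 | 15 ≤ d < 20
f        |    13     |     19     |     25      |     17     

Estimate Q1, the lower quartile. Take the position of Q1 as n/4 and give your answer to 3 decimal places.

6.447

Cumulative frequencies: 13, 32, 57, 74
n = 74; position = n/4 = 18.5.
This falls in the class 5 ≤ d < 10: L = 5, F = 13, f = 19, h = 5.
Lower quartile ≈ 5 + ((18.5 − 13) / 19) × 5 = 6.4474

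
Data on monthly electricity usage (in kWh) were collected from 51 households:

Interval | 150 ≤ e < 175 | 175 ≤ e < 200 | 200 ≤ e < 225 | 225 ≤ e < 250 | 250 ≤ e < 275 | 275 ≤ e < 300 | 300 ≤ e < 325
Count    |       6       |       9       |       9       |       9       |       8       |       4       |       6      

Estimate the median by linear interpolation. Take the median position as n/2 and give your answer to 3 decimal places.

Cumulative frequencies: 6, 15, 24, 33, 41, 45, 51
n = 51; position = n/2 = 25.5.
This falls in the class 225 ≤ e < 250: L = 225, F = 24, f = 9, h = 25.
Median ≈ 225 + ((25.5 − 24) / 9) × 25 = 229.1667

229.167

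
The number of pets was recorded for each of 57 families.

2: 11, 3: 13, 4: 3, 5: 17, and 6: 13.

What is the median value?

Cumulative frequencies: 11, 24, 27, 44, 57
n = 57, so the median is the value in position (n+1)/2 = 29.
Position 29 falls at value 5.

5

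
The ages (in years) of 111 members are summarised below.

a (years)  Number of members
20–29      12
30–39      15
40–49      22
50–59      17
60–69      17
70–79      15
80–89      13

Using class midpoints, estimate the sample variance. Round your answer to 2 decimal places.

Midpoints: 24.5, 34.5, 44.5, 54.5, 64.5, 74.5, 84.5
n = 111, Σfm = 6029.5, mean = 54.3198
Σfm² = 365917.75
Σf(m − x̄)² = Σfm² − (Σfm)²/n = 365917.75 − 6029.5²/111 = 38396.3964
Sample variance = 38396.3964 / 110 = 349.0581

349.06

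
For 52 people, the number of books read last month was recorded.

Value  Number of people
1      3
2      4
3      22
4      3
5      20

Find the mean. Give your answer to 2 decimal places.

3.63

Values: 1, 2, 3, 4, 5
Σfx = 3×1 + 4×2 + 22×3 + 3×4 + 20×5 = 189
n = Σf = 52
Mean = 189 / 52 = 3.6346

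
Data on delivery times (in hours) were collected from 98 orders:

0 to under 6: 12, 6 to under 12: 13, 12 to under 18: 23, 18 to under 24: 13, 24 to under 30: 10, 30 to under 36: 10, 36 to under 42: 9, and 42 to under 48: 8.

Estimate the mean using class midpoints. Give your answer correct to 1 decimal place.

Midpoints: 3, 9, 15, 21, 27, 33, 39, 45
Σfm = 12×3 + 13×9 + 23×15 + 13×21 + 10×27 + 10×33 + 9×39 + 8×45 = 2082
n = Σf = 98
Mean = 2082 / 98 = 21.2449

21.2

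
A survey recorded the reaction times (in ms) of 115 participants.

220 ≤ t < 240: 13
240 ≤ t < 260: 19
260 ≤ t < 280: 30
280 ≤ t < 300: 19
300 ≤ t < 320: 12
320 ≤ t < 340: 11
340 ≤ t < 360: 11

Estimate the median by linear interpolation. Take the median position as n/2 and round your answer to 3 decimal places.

Cumulative frequencies: 13, 32, 62, 81, 93, 104, 115
n = 115; position = n/2 = 57.5.
This falls in the class 260 ≤ t < 280: L = 260, F = 32, f = 30, h = 20.
Median ≈ 260 + ((57.5 − 32) / 30) × 20 = 277.0000

277.000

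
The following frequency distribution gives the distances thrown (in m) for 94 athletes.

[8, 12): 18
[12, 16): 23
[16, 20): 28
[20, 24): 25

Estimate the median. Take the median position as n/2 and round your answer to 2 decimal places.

Cumulative frequencies: 18, 41, 69, 94
n = 94; position = n/2 = 47.
This falls in the class [16, 20): L = 16, F = 41, f = 28, h = 4.
Median ≈ 16 + ((47 − 41) / 28) × 4 = 16.8571

16.86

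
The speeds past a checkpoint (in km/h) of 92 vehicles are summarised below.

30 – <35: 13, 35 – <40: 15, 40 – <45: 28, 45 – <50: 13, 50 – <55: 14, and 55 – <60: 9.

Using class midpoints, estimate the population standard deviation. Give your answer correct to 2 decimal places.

7.54

Midpoints: 32.5, 37.5, 42.5, 47.5, 52.5, 57.5
n = 92, Σfm = 4045, mean = 43.9674
Σfm² = 183075
Σf(m − x̄)² = Σfm² − (Σfm)²/n = 183075 − 4045²/92 = 5226.9022
Population variance = 5226.9022 / 92 = 56.8142
Standard deviation = √56.8142 = 7.5375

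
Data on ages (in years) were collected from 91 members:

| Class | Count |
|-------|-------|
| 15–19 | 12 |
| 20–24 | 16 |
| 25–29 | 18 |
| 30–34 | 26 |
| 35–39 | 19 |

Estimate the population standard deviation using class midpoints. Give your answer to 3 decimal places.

6.623

Midpoints: 17, 22, 27, 32, 37
n = 91, Σfm = 2577, mean = 28.3187
Σfm² = 76969
Σf(m − x̄)² = Σfm² − (Σfm)²/n = 76969 − 2577²/91 = 3991.7582
Population variance = 3991.7582 / 91 = 43.8655
Standard deviation = √43.8655 = 6.6231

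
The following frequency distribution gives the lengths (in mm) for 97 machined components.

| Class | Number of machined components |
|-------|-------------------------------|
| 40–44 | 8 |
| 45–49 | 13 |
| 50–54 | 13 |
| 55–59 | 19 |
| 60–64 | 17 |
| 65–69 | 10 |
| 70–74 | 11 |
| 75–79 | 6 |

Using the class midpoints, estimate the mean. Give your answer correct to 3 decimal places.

Midpoints: 42, 47, 52, 57, 62, 67, 72, 77
Σfm = 8×42 + 13×47 + 13×52 + 19×57 + 17×62 + 10×67 + 11×72 + 6×77 = 5684
n = Σf = 97
Mean = 5684 / 97 = 58.5979

58.598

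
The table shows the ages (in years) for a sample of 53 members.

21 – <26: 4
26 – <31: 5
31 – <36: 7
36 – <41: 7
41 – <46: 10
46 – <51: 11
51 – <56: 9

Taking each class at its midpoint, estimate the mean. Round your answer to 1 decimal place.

Midpoints: 23.5, 28.5, 33.5, 38.5, 43.5, 48.5, 53.5
Σfm = 4×23.5 + 5×28.5 + 7×33.5 + 7×38.5 + 10×43.5 + 11×48.5 + 9×53.5 = 2190.5
n = Σf = 53
Mean = 2190.5 / 53 = 41.3302

41.3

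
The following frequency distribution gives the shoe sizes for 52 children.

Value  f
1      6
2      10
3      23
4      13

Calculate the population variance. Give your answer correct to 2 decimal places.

Values: 1, 2, 3, 4
n = 52, Σfx = 147, mean = 2.8269
Σfx² = 461
Σf(x − x̄)² = Σfx² − (Σfx)²/n = 461 − 147²/52 = 45.4423
Population variance = 45.4423 / 52 = 0.8739

0.87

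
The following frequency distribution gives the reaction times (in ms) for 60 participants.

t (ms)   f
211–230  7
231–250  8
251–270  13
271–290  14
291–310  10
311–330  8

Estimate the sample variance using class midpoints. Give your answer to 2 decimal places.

951.86

Midpoints: 220.5, 240.5, 260.5, 280.5, 300.5, 320.5
n = 60, Σfm = 16350, mean = 272.5000
Σfm² = 4511535
Σf(m − x̄)² = Σfm² − (Σfm)²/n = 4511535 − 16350²/60 = 56160.0000
Sample variance = 56160.0000 / 59 = 951.8644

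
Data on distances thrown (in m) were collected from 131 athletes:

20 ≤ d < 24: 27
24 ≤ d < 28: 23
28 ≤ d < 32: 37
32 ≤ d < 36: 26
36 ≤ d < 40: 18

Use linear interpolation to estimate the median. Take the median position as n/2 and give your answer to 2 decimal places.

Cumulative frequencies: 27, 50, 87, 113, 131
n = 131; position = n/2 = 65.5.
This falls in the class 28 ≤ d < 32: L = 28, F = 50, f = 37, h = 4.
Median ≈ 28 + ((65.5 − 50) / 37) × 4 = 29.6757

29.68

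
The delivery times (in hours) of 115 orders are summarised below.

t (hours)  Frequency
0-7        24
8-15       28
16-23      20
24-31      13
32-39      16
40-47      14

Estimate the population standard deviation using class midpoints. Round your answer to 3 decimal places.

13.468

Midpoints: 3.5, 11.5, 19.5, 27.5, 35.5, 43.5
n = 115, Σfm = 2330.5, mean = 20.2652
Σfm² = 68088.75
Σf(m − x̄)² = Σfm² − (Σfm)²/n = 68088.75 − 2330.5²/115 = 20860.6609
Population variance = 20860.6609 / 115 = 181.3971
Standard deviation = √181.3971 = 13.4684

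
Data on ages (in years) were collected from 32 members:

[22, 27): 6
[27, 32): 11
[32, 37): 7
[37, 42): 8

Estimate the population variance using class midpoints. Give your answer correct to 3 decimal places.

28.101

Midpoints: 24.5, 29.5, 34.5, 39.5
n = 32, Σfm = 1029, mean = 32.1562
Σfm² = 33988
Σf(m − x̄)² = Σfm² − (Σfm)²/n = 33988 − 1029²/32 = 899.2188
Population variance = 899.2188 / 32 = 28.1006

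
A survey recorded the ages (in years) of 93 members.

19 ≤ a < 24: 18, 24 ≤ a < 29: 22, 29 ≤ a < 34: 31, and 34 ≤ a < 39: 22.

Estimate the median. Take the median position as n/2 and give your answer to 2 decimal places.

30.05

Cumulative frequencies: 18, 40, 71, 93
n = 93; position = n/2 = 46.5.
This falls in the class 29 ≤ a < 34: L = 29, F = 40, f = 31, h = 5.
Median ≈ 29 + ((46.5 − 40) / 31) × 5 = 30.0484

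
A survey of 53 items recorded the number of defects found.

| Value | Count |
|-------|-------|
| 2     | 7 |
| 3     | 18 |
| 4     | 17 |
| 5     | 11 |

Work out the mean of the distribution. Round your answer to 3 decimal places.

3.604

Values: 2, 3, 4, 5
Σfx = 7×2 + 18×3 + 17×4 + 11×5 = 191
n = Σf = 53
Mean = 191 / 53 = 3.6038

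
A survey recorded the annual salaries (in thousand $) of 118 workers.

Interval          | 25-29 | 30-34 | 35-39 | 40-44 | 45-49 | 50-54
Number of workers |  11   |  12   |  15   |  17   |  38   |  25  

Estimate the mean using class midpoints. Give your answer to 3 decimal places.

Midpoints: 27, 32, 37, 42, 47, 52
Σfm = 11×27 + 12×32 + 15×37 + 17×42 + 38×47 + 25×52 = 5036
n = Σf = 118
Mean = 5036 / 118 = 42.6780

42.678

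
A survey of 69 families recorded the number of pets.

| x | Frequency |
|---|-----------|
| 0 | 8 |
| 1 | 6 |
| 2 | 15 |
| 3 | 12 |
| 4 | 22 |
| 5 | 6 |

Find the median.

3

Cumulative frequencies: 8, 14, 29, 41, 63, 69
n = 69, so the median is the value in position (n+1)/2 = 35.
Position 35 falls at value 3.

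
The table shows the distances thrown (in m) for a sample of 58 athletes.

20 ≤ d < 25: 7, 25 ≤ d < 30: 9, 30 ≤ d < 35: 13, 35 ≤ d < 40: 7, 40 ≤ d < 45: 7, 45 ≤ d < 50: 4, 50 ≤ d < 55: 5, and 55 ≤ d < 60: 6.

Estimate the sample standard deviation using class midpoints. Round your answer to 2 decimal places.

11.00

Midpoints: 22.5, 27.5, 32.5, 37.5, 42.5, 47.5, 52.5, 57.5
n = 58, Σfm = 2185, mean = 37.6724
Σfm² = 89212.5
Σf(m − x̄)² = Σfm² − (Σfm)²/n = 89212.5 − 2185²/58 = 6898.2759
Sample variance = 6898.2759 / 57 = 121.0224
Standard deviation = √121.0224 = 11.0010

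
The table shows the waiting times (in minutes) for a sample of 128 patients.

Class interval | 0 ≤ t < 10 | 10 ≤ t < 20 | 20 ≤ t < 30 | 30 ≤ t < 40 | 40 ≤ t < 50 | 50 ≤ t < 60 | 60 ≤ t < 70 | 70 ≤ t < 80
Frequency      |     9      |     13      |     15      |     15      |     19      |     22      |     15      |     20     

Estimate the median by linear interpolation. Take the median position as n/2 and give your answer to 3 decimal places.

Cumulative frequencies: 9, 22, 37, 52, 71, 93, 108, 128
n = 128; position = n/2 = 64.
This falls in the class 40 ≤ t < 50: L = 40, F = 52, f = 19, h = 10.
Median ≈ 40 + ((64 − 52) / 19) × 10 = 46.3158

46.316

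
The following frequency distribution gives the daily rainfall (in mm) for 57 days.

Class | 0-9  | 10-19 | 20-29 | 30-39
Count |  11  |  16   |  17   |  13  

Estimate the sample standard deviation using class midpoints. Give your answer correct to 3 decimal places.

Midpoints: 4.5, 14.5, 24.5, 34.5
n = 57, Σfm = 1146.5, mean = 20.1140
Σfm² = 29264.25
Σf(m − x̄)² = Σfm² − (Σfm)²/n = 29264.25 − 1146.5²/57 = 6203.5088
Sample variance = 6203.5088 / 56 = 110.7769
Standard deviation = √110.7769 = 10.5251

10.525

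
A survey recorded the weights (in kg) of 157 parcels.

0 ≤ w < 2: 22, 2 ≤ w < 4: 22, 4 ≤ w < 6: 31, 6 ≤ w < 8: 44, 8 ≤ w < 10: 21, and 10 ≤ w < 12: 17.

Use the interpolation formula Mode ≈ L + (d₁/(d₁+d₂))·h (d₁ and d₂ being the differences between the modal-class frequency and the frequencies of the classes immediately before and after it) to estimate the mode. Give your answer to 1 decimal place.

Modal class: 6 ≤ w < 8 (highest frequency 44).
d₁ = 44 − 31 = 13, d₂ = 44 − 21 = 23
Mode ≈ 6 + (13/(13+23)) × 2 = 6 + 0.7222 = 6.7222

6.7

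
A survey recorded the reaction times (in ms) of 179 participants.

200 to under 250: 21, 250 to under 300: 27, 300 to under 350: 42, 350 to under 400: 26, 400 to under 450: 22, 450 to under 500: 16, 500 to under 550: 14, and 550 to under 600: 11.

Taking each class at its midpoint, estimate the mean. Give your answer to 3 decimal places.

369.693

Midpoints: 225, 275, 325, 375, 425, 475, 525, 575
Σfm = 21×225 + 27×275 + 42×325 + 26×375 + 22×425 + 16×475 + 14×525 + 11×575 = 66175
n = Σf = 179
Mean = 66175 / 179 = 369.6927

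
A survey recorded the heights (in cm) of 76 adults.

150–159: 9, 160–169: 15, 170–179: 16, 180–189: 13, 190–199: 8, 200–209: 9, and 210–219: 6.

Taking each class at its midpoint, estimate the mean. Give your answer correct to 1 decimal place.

Midpoints: 154.5, 164.5, 174.5, 184.5, 194.5, 204.5, 214.5
Σfm = 9×154.5 + 15×164.5 + 16×174.5 + 13×184.5 + 8×194.5 + 9×204.5 + 6×214.5 = 13732
n = Σf = 76
Mean = 13732 / 76 = 180.6842

180.7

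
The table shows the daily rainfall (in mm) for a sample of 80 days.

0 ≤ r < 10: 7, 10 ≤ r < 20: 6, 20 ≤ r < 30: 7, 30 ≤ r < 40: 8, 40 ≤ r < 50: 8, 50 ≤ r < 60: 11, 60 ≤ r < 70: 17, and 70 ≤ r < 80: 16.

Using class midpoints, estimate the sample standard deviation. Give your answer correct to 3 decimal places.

Midpoints: 5, 15, 25, 35, 45, 55, 65, 75
n = 80, Σfm = 3850, mean = 48.1250
Σfm² = 227000
Σf(m − x̄)² = Σfm² − (Σfm)²/n = 227000 − 3850²/80 = 41718.7500
Sample variance = 41718.7500 / 79 = 528.0854
Standard deviation = √528.0854 = 22.9801

22.980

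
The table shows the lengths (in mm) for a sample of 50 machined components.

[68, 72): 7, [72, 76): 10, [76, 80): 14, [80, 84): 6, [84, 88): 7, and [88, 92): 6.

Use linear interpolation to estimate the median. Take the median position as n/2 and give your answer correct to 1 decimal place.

Cumulative frequencies: 7, 17, 31, 37, 44, 50
n = 50; position = n/2 = 25.
This falls in the class [76, 80): L = 76, F = 17, f = 14, h = 4.
Median ≈ 76 + ((25 − 17) / 14) × 4 = 78.2857

78.3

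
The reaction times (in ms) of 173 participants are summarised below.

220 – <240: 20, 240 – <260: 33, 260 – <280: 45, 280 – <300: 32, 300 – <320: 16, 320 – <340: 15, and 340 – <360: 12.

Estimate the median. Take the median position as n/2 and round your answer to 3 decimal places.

274.889

Cumulative frequencies: 20, 53, 98, 130, 146, 161, 173
n = 173; position = n/2 = 86.5.
This falls in the class 260 – <280: L = 260, F = 53, f = 45, h = 20.
Median ≈ 260 + ((86.5 − 53) / 45) × 20 = 274.8889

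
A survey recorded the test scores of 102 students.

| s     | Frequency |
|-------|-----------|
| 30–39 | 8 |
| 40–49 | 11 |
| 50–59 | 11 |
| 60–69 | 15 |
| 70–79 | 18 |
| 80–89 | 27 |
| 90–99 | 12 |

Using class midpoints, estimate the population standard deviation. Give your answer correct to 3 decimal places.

Midpoints: 34.5, 44.5, 54.5, 64.5, 74.5, 84.5, 94.5
n = 102, Σfm = 7089, mean = 69.5000
Σfm² = 526235.5
Σf(m − x̄)² = Σfm² − (Σfm)²/n = 526235.5 − 7089²/102 = 33550.0000
Population variance = 33550.0000 / 102 = 328.9216
Standard deviation = √328.9216 = 18.1362

18.136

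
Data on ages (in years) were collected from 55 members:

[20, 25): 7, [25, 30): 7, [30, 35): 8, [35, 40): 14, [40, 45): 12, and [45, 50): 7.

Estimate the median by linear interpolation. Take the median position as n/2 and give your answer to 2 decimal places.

Cumulative frequencies: 7, 14, 22, 36, 48, 55
n = 55; position = n/2 = 27.5.
This falls in the class [35, 40): L = 35, F = 22, f = 14, h = 5.
Median ≈ 35 + ((27.5 − 22) / 14) × 5 = 36.9643

36.96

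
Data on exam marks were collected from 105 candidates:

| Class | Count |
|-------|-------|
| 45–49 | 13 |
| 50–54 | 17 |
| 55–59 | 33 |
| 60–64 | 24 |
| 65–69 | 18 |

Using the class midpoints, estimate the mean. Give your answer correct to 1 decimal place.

57.8

Midpoints: 47, 52, 57, 62, 67
Σfm = 13×47 + 17×52 + 33×57 + 24×62 + 18×67 = 6070
n = Σf = 105
Mean = 6070 / 105 = 57.8095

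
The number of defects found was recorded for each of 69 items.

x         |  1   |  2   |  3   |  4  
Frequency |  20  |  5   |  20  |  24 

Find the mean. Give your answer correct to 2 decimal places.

2.70

Values: 1, 2, 3, 4
Σfx = 20×1 + 5×2 + 20×3 + 24×4 = 186
n = Σf = 69
Mean = 186 / 69 = 2.6957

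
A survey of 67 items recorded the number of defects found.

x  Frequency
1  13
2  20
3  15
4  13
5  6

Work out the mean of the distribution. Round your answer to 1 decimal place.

Values: 1, 2, 3, 4, 5
Σfx = 13×1 + 20×2 + 15×3 + 13×4 + 6×5 = 180
n = Σf = 67
Mean = 180 / 67 = 2.6866

2.7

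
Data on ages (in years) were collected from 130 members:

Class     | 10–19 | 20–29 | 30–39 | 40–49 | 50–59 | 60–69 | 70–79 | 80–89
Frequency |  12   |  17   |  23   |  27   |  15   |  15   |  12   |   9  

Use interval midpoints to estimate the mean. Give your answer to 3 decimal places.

Midpoints: 14.5, 24.5, 34.5, 44.5, 54.5, 64.5, 74.5, 84.5
Σfm = 12×14.5 + 17×24.5 + 23×34.5 + 27×44.5 + 15×54.5 + 15×64.5 + 12×74.5 + 9×84.5 = 6025
n = Σf = 130
Mean = 6025 / 130 = 46.3462

46.346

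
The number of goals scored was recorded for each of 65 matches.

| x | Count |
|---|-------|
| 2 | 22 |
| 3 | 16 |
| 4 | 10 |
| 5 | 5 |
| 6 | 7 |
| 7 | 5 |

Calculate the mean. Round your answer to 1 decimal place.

3.6

Values: 2, 3, 4, 5, 6, 7
Σfx = 22×2 + 16×3 + 10×4 + 5×5 + 7×6 + 5×7 = 234
n = Σf = 65
Mean = 234 / 65 = 3.6000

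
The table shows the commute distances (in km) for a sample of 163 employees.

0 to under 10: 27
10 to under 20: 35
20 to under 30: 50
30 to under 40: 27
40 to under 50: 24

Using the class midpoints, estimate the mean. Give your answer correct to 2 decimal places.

24.14

Midpoints: 5, 15, 25, 35, 45
Σfm = 27×5 + 35×15 + 50×25 + 27×35 + 24×45 = 3935
n = Σf = 163
Mean = 3935 / 163 = 24.1411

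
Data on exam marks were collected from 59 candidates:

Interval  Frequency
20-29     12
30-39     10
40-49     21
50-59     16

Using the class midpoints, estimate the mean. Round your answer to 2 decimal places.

41.45

Midpoints: 24.5, 34.5, 44.5, 54.5
Σfm = 12×24.5 + 10×34.5 + 21×44.5 + 16×54.5 = 2445.5
n = Σf = 59
Mean = 2445.5 / 59 = 41.4492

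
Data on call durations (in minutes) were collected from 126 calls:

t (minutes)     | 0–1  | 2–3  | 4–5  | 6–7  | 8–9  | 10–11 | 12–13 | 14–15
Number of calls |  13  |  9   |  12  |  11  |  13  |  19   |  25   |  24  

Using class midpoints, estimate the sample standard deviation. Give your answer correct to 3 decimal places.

Midpoints: 0.5, 2.5, 4.5, 6.5, 8.5, 10.5, 12.5, 14.5
n = 126, Σfm = 1125, mean = 8.9286
Σfm² = 12753.5
Σf(m − x̄)² = Σfm² − (Σfm)²/n = 12753.5 − 1125²/126 = 2708.8571
Sample variance = 2708.8571 / 125 = 21.6709
Standard deviation = √21.6709 = 4.6552

4.655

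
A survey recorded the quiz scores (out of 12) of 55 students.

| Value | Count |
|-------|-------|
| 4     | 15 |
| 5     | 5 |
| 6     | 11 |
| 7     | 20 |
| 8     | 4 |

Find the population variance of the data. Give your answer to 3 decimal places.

1.820

Values: 4, 5, 6, 7, 8
n = 55, Σfx = 323, mean = 5.8727
Σfx² = 1997
Σf(x − x̄)² = Σfx² − (Σfx)²/n = 1997 − 323²/55 = 100.1091
Population variance = 100.1091 / 55 = 1.8202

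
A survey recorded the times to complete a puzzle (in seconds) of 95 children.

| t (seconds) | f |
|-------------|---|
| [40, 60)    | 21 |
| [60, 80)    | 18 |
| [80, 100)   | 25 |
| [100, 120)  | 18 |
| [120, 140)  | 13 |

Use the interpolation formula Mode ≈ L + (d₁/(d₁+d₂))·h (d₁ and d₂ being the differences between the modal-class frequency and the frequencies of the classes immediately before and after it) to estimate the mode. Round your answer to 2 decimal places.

90.00

Modal class: [80, 100) (highest frequency 25).
d₁ = 25 − 18 = 7, d₂ = 25 − 18 = 7
Mode ≈ 80 + (7/(7+7)) × 20 = 80 + 10.0000 = 90.0000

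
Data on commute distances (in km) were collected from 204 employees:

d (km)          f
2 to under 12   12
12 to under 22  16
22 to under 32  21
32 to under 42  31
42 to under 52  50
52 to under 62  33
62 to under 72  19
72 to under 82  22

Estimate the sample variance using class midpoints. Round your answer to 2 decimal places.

370.93

Midpoints: 7, 17, 27, 37, 47, 57, 67, 77
n = 204, Σfm = 9268, mean = 45.4314
Σfm² = 496356
Σf(m − x̄)² = Σfm² − (Σfm)²/n = 496356 − 9268²/204 = 75298.0392
Sample variance = 75298.0392 / 203 = 370.9263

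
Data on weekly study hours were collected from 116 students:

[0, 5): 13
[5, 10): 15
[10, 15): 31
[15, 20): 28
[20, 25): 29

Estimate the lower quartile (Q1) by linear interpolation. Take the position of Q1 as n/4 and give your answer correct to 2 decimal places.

10.16

Cumulative frequencies: 13, 28, 59, 87, 116
n = 116; position = n/4 = 29.
This falls in the class [10, 15): L = 10, F = 28, f = 31, h = 5.
Lower quartile ≈ 10 + ((29 − 28) / 31) × 5 = 10.1613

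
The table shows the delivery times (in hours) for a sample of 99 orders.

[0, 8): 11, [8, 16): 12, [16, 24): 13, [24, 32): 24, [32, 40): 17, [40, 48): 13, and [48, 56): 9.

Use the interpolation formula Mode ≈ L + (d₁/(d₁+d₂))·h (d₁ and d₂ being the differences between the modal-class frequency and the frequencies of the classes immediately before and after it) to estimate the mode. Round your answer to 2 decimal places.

Modal class: [24, 32) (highest frequency 24).
d₁ = 24 − 13 = 11, d₂ = 24 − 17 = 7
Mode ≈ 24 + (11/(11+7)) × 8 = 24 + 4.8889 = 28.8889

28.89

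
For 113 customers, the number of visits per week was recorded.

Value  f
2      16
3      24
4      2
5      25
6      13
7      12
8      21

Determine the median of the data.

Cumulative frequencies: 16, 40, 42, 67, 80, 92, 113
n = 113, so the median is the value in position (n+1)/2 = 57.
Position 57 falls at value 5.

5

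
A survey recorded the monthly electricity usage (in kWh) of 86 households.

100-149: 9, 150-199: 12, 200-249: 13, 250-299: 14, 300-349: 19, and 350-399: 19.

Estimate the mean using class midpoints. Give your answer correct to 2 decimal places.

270.43

Midpoints: 124.5, 174.5, 224.5, 274.5, 324.5, 374.5
Σfm = 9×124.5 + 12×174.5 + 13×224.5 + 14×274.5 + 19×324.5 + 19×374.5 = 23257
n = Σf = 86
Mean = 23257 / 86 = 270.4302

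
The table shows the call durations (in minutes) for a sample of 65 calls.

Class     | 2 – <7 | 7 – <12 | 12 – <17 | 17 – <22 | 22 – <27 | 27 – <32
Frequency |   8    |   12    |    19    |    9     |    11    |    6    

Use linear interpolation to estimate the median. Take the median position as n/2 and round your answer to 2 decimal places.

15.29

Cumulative frequencies: 8, 20, 39, 48, 59, 65
n = 65; position = n/2 = 32.5.
This falls in the class 12 – <17: L = 12, F = 20, f = 19, h = 5.
Median ≈ 12 + ((32.5 − 20) / 19) × 5 = 15.2895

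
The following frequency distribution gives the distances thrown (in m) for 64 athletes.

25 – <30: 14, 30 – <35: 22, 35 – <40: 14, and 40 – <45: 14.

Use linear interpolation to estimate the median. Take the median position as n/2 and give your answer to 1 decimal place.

Cumulative frequencies: 14, 36, 50, 64
n = 64; position = n/2 = 32.
This falls in the class 30 – <35: L = 30, F = 14, f = 22, h = 5.
Median ≈ 30 + ((32 − 14) / 22) × 5 = 34.0909

34.1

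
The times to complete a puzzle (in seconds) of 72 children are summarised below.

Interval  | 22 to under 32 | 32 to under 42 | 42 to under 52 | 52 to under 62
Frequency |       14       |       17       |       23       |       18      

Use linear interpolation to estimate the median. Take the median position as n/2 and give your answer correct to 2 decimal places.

Cumulative frequencies: 14, 31, 54, 72
n = 72; position = n/2 = 36.
This falls in the class 42 to under 52: L = 42, F = 31, f = 23, h = 10.
Median ≈ 42 + ((36 − 31) / 23) × 10 = 44.1739

44.17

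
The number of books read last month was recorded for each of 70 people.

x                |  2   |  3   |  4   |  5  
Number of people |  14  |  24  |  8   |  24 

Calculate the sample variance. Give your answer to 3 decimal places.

Values: 2, 3, 4, 5
n = 70, Σfx = 252, mean = 3.6000
Σfx² = 1000
Σf(x − x̄)² = Σfx² − (Σfx)²/n = 1000 − 252²/70 = 92.8000
Sample variance = 92.8000 / 69 = 1.3449

1.345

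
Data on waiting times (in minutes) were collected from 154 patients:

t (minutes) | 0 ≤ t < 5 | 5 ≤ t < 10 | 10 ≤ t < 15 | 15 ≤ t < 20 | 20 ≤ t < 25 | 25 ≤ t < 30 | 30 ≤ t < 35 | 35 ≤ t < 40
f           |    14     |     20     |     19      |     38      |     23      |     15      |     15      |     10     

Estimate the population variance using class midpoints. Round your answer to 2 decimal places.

96.45

Midpoints: 2.5, 7.5, 12.5, 17.5, 22.5, 27.5, 32.5, 37.5
n = 154, Σfm = 2880, mean = 18.7013
Σfm² = 68712.5
Σf(m − x̄)² = Σfm² − (Σfm)²/n = 68712.5 − 2880²/154 = 14852.7597
Population variance = 14852.7597 / 154 = 96.4465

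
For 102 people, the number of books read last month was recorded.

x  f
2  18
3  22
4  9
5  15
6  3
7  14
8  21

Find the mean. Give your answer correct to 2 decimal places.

4.87

Values: 2, 3, 4, 5, 6, 7, 8
Σfx = 18×2 + 22×3 + 9×4 + 15×5 + 3×6 + 14×7 + 21×8 = 497
n = Σf = 102
Mean = 497 / 102 = 4.8725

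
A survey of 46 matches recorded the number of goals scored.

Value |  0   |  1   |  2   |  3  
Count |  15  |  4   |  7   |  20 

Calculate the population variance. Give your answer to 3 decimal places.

1.733

Values: 0, 1, 2, 3
n = 46, Σfx = 78, mean = 1.6957
Σfx² = 212
Σf(x − x̄)² = Σfx² − (Σfx)²/n = 212 − 78²/46 = 79.7391
Population variance = 79.7391 / 46 = 1.7335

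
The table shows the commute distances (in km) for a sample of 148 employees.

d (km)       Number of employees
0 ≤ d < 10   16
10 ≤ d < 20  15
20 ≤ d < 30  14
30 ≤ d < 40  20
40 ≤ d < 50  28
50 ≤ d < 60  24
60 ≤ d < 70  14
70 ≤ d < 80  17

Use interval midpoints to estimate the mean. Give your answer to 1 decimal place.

Midpoints: 5, 15, 25, 35, 45, 55, 65, 75
Σfm = 16×5 + 15×15 + 14×25 + 20×35 + 28×45 + 24×55 + 14×65 + 17×75 = 6120
n = Σf = 148
Mean = 6120 / 148 = 41.3514

41.4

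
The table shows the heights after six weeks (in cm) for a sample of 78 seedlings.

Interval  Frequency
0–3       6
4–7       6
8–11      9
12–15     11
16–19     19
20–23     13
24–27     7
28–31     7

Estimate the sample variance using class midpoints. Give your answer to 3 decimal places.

Midpoints: 1.5, 5.5, 9.5, 13.5, 17.5, 21.5, 25.5, 29.5
n = 78, Σfm = 1273, mean = 16.3205
Σfm² = 25483.5
Σf(m − x̄)² = Σfm² − (Σfm)²/n = 25483.5 − 1273²/78 = 4707.4872
Sample variance = 4707.4872 / 77 = 61.1362

61.136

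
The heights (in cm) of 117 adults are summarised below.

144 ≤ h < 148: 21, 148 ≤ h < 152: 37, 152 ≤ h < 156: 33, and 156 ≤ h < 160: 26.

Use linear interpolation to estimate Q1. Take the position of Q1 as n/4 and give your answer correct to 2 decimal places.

Cumulative frequencies: 21, 58, 91, 117
n = 117; position = n/4 = 29.25.
This falls in the class 148 ≤ h < 152: L = 148, F = 21, f = 37, h = 4.
Lower quartile ≈ 148 + ((29.25 − 21) / 37) × 4 = 148.8919

148.89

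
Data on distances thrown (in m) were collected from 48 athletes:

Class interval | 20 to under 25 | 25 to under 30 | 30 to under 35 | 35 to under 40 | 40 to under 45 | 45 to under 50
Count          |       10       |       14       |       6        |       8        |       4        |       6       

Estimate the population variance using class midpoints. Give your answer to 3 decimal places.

Midpoints: 22.5, 27.5, 32.5, 37.5, 42.5, 47.5
n = 48, Σfm = 1560, mean = 32.5000
Σfm² = 54000
Σf(m − x̄)² = Σfm² − (Σfm)²/n = 54000 − 1560²/48 = 3300.0000
Population variance = 3300.0000 / 48 = 68.7500

68.750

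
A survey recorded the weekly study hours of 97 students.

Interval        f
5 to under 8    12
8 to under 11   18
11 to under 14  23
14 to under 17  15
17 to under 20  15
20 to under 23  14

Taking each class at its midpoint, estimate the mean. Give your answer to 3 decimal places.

13.892

Midpoints: 6.5, 9.5, 12.5, 15.5, 18.5, 21.5
Σfm = 12×6.5 + 18×9.5 + 23×12.5 + 15×15.5 + 15×18.5 + 14×21.5 = 1347.5
n = Σf = 97
Mean = 1347.5 / 97 = 13.8918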